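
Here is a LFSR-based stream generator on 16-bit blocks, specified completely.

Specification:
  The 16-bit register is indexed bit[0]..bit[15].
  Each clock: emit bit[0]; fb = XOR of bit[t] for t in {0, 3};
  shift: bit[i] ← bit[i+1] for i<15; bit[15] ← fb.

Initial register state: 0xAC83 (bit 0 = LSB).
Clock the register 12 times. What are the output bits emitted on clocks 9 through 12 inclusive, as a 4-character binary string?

0011

reg_0 = 0xAC83
clock 1: out=1, reg = 0xD641
clock 2: out=1, reg = 0xEB20
clock 3: out=0, reg = 0x7590
clock 4: out=0, reg = 0x3AC8
clock 5: out=0, reg = 0x9D64
clock 6: out=0, reg = 0x4EB2
clock 7: out=0, reg = 0x2759
clock 8: out=1, reg = 0x13AC
clock 9: out=0, reg = 0x89D6
clock 10: out=0, reg = 0x44EB
clock 11: out=1, reg = 0x2275
clock 12: out=1, reg = 0x913A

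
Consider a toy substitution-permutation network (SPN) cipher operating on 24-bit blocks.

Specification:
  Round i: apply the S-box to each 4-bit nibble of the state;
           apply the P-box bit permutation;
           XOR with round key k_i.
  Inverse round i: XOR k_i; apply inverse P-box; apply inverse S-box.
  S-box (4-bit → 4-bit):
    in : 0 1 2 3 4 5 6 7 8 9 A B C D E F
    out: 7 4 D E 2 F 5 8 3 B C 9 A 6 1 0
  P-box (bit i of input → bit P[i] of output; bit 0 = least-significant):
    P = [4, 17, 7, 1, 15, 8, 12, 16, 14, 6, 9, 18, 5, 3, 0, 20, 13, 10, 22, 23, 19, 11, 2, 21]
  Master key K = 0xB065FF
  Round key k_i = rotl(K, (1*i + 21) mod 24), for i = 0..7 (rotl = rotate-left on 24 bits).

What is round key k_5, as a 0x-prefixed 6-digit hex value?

K = 0xB065FF
k_0 = rotl(K, (1*0+21) mod 24) = rotl(K, 21) = 0xF60CBF
k_1 = rotl(K, (1*1+21) mod 24) = rotl(K, 22) = 0xEC197F
k_2 = rotl(K, (1*2+21) mod 24) = rotl(K, 23) = 0xD832FF
k_3 = rotl(K, (1*3+21) mod 24) = rotl(K, 0) = 0xB065FF
k_4 = rotl(K, (1*4+21) mod 24) = rotl(K, 1) = 0x60CBFF
k_5 = rotl(K, (1*5+21) mod 24) = rotl(K, 2) = 0xC197FE

0xC197FE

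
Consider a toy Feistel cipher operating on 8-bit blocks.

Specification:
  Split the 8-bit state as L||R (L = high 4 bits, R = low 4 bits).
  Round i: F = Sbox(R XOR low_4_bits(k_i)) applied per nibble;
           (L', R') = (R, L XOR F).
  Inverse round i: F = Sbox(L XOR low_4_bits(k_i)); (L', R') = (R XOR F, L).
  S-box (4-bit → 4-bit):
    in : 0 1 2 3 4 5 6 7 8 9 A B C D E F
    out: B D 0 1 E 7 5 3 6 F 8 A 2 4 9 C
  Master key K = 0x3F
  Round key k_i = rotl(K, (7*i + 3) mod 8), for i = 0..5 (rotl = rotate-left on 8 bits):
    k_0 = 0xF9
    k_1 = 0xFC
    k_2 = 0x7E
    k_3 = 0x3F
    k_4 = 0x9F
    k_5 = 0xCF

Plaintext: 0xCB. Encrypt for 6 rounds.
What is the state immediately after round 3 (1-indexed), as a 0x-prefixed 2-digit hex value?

s_0 = plaintext = 0xCB
s_1 = Round(s_0, k_0) = 0xBC
s_2 = Round(s_1, k_1) = 0xC0
s_3 = Round(s_2, k_2) = 0x05
s_4 = Round(s_3, k_3) = 0x58
s_5 = Round(s_4, k_4) = 0x86
s_6 = Round(s_5, k_5) = 0x67

0x05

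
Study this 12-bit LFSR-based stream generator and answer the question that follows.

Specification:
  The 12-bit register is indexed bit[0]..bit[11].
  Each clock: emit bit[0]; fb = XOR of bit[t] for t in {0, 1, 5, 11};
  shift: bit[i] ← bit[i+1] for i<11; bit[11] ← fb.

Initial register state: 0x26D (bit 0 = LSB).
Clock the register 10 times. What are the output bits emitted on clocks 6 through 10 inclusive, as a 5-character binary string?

reg_0 = 0x26D
clock 1: out=1, reg = 0x136
clock 2: out=0, reg = 0x09B
clock 3: out=1, reg = 0x04D
clock 4: out=1, reg = 0x826
clock 5: out=0, reg = 0xC13
clock 6: out=1, reg = 0xE09
clock 7: out=1, reg = 0x704
clock 8: out=0, reg = 0x382
clock 9: out=0, reg = 0x9C1
clock 10: out=1, reg = 0x4E0

11001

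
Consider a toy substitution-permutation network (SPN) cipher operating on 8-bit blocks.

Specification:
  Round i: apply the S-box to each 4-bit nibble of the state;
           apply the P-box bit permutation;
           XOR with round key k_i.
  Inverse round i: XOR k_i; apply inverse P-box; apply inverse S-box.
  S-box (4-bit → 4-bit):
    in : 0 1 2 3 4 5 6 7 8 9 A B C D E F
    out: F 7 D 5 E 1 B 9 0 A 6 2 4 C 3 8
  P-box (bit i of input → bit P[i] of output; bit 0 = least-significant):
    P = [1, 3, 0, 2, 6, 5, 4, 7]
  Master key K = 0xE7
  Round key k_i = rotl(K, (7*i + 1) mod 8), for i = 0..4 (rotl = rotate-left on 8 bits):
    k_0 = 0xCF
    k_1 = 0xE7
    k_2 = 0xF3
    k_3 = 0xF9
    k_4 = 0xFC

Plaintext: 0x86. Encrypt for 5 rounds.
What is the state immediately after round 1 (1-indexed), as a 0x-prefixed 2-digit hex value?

s_0 = plaintext = 0x86
s_1 = Round(s_0, k_0) = 0xC1
s_2 = Round(s_1, k_1) = 0xFC
s_3 = Round(s_2, k_2) = 0x72
s_4 = Round(s_3, k_3) = 0x3E
s_5 = Round(s_4, k_4) = 0xA6

0xC1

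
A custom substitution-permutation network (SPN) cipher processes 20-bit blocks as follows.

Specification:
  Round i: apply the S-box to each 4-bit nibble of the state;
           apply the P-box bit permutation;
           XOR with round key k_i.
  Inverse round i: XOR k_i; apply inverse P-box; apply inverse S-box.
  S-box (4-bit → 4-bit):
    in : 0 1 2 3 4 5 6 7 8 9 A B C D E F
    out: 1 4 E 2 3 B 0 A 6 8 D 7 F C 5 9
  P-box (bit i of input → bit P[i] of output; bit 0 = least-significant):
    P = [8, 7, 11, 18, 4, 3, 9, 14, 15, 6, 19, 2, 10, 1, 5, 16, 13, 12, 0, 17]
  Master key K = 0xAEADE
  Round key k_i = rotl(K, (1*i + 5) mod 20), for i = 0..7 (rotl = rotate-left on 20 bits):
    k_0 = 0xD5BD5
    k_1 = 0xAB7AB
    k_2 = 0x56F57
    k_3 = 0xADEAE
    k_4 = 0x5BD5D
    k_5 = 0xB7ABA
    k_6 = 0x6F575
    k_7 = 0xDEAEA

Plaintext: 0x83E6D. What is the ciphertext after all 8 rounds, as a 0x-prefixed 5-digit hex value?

s_0 = plaintext = 0x83E6D
s_1 = Round(s_0, k_0) = 0x1C3D6
s_2 = Round(s_1, k_1) = 0xBF1C8
s_3 = Round(s_2, k_2) = 0xC11CE
s_4 = Round(s_3, k_3) = 0x0A597
s_5 = Round(s_4, k_4) = 0x059B9
s_6 = Round(s_5, k_5) = 0xE5CA4
s_7 = Round(s_6, k_6) = 0xF12A2
s_8 = Round(s_7, k_7) = 0x3801E

0x3801E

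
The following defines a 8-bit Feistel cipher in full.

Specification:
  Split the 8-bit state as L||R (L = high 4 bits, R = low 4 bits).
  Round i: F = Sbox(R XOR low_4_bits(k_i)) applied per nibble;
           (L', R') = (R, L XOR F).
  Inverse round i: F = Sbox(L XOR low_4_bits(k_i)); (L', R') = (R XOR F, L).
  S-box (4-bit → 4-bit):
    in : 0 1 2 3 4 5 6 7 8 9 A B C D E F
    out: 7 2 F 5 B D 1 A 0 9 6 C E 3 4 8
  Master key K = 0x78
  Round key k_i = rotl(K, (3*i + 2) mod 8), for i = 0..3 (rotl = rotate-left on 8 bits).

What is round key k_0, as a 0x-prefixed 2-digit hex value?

0xE1

K = 0x78
k_0 = rotl(K, (3*0+2) mod 8) = rotl(K, 2) = 0xE1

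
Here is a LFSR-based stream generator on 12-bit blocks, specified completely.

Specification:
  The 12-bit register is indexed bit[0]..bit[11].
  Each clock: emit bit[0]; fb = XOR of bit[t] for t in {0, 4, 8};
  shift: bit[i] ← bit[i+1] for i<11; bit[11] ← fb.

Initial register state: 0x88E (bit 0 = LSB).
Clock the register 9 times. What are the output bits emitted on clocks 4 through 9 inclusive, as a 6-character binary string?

100010

reg_0 = 0x88E
clock 1: out=0, reg = 0x447
clock 2: out=1, reg = 0xA23
clock 3: out=1, reg = 0xD11
clock 4: out=1, reg = 0xE88
clock 5: out=0, reg = 0x744
clock 6: out=0, reg = 0xBA2
clock 7: out=0, reg = 0xDD1
clock 8: out=1, reg = 0xEE8
clock 9: out=0, reg = 0x774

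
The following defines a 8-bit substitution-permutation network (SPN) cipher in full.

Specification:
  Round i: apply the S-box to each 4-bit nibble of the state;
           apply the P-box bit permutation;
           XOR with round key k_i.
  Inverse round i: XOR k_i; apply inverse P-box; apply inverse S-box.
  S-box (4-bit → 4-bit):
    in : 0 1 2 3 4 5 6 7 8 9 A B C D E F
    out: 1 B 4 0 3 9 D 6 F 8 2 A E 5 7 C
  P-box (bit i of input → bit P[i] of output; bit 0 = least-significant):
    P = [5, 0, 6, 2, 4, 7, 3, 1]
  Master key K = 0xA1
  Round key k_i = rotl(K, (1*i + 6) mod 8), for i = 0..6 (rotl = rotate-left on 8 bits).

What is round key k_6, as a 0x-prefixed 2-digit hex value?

0x1A

K = 0xA1
k_0 = rotl(K, (1*0+6) mod 8) = rotl(K, 6) = 0x68
k_1 = rotl(K, (1*1+6) mod 8) = rotl(K, 7) = 0xD0
k_2 = rotl(K, (1*2+6) mod 8) = rotl(K, 0) = 0xA1
k_3 = rotl(K, (1*3+6) mod 8) = rotl(K, 1) = 0x43
k_4 = rotl(K, (1*4+6) mod 8) = rotl(K, 2) = 0x86
k_5 = rotl(K, (1*5+6) mod 8) = rotl(K, 3) = 0x0D
k_6 = rotl(K, (1*6+6) mod 8) = rotl(K, 4) = 0x1A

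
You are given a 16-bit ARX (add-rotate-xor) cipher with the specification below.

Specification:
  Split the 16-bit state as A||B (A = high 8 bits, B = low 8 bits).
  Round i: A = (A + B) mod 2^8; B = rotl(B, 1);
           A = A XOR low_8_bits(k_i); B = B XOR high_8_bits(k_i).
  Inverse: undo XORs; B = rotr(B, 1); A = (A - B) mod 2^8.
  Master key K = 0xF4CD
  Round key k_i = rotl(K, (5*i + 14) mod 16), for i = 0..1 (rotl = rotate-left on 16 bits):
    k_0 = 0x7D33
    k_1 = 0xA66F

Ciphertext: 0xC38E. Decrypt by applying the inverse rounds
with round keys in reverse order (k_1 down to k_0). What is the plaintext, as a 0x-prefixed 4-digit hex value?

0xF7B4

s_0 = ciphertext = 0xC38E
s_1 = InvRound(s_0, k_1) = 0x9814
s_2 = InvRound(s_1, k_0) = 0xF7B4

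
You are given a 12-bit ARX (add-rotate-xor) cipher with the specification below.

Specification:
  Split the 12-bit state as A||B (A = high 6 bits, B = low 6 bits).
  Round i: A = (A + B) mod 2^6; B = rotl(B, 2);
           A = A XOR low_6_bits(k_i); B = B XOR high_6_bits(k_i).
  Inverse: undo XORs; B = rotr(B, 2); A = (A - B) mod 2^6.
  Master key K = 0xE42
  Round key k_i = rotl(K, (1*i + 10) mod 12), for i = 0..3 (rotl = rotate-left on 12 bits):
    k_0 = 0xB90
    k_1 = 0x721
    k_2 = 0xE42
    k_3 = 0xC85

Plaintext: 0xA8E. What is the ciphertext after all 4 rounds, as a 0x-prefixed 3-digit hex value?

0x584

s_0 = plaintext = 0xA8E
s_1 = Round(s_0, k_0) = 0xA16
s_2 = Round(s_1, k_1) = 0x7C5
s_3 = Round(s_2, k_2) = 0x9AD
s_4 = Round(s_3, k_3) = 0x584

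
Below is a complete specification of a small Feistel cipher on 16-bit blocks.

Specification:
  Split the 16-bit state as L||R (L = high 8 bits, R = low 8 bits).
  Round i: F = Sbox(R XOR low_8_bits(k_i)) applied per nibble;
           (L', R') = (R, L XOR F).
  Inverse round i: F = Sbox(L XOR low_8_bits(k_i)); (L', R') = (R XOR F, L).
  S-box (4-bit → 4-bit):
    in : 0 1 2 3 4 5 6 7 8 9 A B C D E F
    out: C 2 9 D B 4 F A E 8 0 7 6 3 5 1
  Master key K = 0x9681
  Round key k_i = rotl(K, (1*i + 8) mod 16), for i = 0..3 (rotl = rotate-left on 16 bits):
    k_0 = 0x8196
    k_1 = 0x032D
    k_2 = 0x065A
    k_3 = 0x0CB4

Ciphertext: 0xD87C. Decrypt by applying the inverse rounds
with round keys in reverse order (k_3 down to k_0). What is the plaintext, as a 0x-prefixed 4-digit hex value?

0x4FE2

s_0 = ciphertext = 0xD87C
s_1 = InvRound(s_0, k_3) = 0x8AD8
s_2 = InvRound(s_1, k_2) = 0xE48A
s_3 = InvRound(s_2, k_1) = 0xE2E4
s_4 = InvRound(s_3, k_0) = 0x4FE2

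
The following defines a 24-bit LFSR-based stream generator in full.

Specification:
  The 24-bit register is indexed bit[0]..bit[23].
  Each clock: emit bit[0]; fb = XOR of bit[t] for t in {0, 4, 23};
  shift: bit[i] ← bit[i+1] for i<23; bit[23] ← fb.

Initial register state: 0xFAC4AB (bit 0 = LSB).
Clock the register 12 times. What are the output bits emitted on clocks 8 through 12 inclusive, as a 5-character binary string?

reg_0 = 0xFAC4AB
clock 1: out=1, reg = 0x7D6255
clock 2: out=1, reg = 0x3EB12A
clock 3: out=0, reg = 0x1F5895
clock 4: out=1, reg = 0x0FAC4A
clock 5: out=0, reg = 0x07D625
clock 6: out=1, reg = 0x83EB12
clock 7: out=0, reg = 0x41F589
clock 8: out=1, reg = 0xA0FAC4
clock 9: out=0, reg = 0xD07D62
clock 10: out=0, reg = 0xE83EB1
clock 11: out=1, reg = 0xF41F58
clock 12: out=0, reg = 0x7A0FAC

10010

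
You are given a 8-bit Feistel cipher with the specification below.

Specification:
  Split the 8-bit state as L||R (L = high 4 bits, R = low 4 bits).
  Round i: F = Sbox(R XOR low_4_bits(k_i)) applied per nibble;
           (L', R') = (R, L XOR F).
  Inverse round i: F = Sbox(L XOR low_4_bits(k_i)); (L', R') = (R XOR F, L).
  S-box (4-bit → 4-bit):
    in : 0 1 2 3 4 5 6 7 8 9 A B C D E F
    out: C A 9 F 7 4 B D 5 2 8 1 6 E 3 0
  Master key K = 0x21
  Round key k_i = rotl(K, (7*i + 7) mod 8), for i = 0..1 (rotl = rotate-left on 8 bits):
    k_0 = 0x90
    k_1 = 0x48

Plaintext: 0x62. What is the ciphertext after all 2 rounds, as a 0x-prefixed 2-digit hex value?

s_0 = plaintext = 0x62
s_1 = Round(s_0, k_0) = 0x2F
s_2 = Round(s_1, k_1) = 0xFF

0xFF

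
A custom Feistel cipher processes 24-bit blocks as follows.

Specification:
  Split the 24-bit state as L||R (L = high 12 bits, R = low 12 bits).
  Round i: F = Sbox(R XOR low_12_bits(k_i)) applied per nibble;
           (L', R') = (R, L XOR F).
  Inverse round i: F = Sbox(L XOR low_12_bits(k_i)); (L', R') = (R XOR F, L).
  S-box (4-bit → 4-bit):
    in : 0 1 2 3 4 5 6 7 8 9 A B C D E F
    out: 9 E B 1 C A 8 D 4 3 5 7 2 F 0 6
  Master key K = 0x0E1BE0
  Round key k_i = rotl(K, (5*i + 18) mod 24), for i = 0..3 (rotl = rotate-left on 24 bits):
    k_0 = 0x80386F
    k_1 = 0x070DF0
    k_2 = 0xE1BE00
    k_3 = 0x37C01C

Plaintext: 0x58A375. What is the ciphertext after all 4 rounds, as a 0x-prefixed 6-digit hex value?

0x5AEF38

s_0 = plaintext = 0x58A375
s_1 = Round(s_0, k_0) = 0x37526F
s_2 = Round(s_1, k_1) = 0x26F543
s_3 = Round(s_2, k_2) = 0x5435AE
s_4 = Round(s_3, k_3) = 0x5AEF38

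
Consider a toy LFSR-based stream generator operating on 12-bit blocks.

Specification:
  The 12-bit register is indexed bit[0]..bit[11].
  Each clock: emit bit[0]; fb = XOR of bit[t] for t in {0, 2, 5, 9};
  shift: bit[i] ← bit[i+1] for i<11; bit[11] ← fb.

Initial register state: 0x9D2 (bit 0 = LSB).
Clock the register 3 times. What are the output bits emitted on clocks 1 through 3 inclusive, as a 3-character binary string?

010

reg_0 = 0x9D2
clock 1: out=0, reg = 0x4E9
clock 2: out=1, reg = 0x274
clock 3: out=0, reg = 0x93A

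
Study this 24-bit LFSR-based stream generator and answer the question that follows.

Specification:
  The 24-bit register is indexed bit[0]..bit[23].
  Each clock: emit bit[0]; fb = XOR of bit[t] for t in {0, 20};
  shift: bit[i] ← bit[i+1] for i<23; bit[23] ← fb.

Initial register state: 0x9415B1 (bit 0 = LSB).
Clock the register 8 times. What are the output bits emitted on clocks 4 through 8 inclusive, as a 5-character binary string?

01101

reg_0 = 0x9415B1
clock 1: out=1, reg = 0x4A0AD8
clock 2: out=0, reg = 0x25056C
clock 3: out=0, reg = 0x1282B6
clock 4: out=0, reg = 0x89415B
clock 5: out=1, reg = 0xC4A0AD
clock 6: out=1, reg = 0xE25056
clock 7: out=0, reg = 0x71282B
clock 8: out=1, reg = 0x389415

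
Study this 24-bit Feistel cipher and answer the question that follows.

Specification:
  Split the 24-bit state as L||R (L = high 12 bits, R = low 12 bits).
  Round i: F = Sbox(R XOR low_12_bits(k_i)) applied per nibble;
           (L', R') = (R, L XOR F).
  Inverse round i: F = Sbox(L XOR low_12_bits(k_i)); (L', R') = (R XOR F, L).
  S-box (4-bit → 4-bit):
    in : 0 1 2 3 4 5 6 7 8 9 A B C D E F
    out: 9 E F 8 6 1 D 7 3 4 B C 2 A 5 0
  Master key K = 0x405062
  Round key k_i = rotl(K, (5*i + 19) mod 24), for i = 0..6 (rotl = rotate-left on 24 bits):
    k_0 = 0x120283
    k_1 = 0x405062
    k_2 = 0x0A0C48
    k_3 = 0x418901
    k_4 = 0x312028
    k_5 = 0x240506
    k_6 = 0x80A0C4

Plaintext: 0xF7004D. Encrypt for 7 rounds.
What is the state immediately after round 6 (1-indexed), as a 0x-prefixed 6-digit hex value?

s_0 = plaintext = 0xF7004D
s_1 = Round(s_0, k_0) = 0x04D055
s_2 = Round(s_1, k_1) = 0x0559CA
s_3 = Round(s_2, k_2) = 0x9CA16A
s_4 = Round(s_3, k_3) = 0x16AA16
s_5 = Round(s_4, k_4) = 0xA16AEF
s_6 = Round(s_5, k_5) = 0xAEFA42
s_7 = Round(s_6, k_6) = 0xA421D2

0xAEFA42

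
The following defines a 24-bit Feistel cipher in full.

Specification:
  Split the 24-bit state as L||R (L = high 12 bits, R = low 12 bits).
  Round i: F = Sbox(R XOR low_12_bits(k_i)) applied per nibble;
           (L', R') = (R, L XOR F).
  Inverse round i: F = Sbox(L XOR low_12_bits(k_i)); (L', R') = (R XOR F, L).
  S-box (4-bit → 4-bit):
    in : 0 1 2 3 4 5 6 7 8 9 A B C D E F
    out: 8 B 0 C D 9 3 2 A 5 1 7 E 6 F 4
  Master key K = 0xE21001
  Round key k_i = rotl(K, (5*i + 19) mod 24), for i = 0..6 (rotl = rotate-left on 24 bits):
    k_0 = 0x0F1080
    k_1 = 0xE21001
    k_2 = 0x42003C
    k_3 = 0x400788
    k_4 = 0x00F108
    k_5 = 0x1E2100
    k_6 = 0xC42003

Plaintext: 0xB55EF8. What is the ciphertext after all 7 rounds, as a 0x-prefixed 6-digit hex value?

s_0 = plaintext = 0xB55EF8
s_1 = Round(s_0, k_0) = 0xEF847F
s_2 = Round(s_1, k_1) = 0x47F3D7
s_3 = Round(s_2, k_2) = 0x3D7888
s_4 = Round(s_3, k_3) = 0x88875F
s_5 = Round(s_4, k_4) = 0x75FB1A
s_6 = Round(s_5, k_5) = 0xB1A6EE
s_7 = Round(s_6, k_6) = 0x6EE8EC

0x6EE8EC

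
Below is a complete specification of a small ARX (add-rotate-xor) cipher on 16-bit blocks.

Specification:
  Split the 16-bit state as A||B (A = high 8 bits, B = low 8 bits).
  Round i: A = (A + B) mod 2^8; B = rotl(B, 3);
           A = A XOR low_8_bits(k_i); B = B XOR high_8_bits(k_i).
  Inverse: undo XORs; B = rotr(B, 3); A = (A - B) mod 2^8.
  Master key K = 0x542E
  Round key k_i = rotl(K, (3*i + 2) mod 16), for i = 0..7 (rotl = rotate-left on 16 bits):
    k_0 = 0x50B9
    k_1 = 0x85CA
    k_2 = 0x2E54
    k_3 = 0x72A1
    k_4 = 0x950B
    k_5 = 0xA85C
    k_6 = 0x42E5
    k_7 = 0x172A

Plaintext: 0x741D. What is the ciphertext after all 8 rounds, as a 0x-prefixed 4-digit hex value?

0xF535

s_0 = plaintext = 0x741D
s_1 = Round(s_0, k_0) = 0x28B8
s_2 = Round(s_1, k_1) = 0x2A40
s_3 = Round(s_2, k_2) = 0x3E2C
s_4 = Round(s_3, k_3) = 0xCB13
s_5 = Round(s_4, k_4) = 0xD50D
s_6 = Round(s_5, k_5) = 0xBEC0
s_7 = Round(s_6, k_6) = 0x9B44
s_8 = Round(s_7, k_7) = 0xF535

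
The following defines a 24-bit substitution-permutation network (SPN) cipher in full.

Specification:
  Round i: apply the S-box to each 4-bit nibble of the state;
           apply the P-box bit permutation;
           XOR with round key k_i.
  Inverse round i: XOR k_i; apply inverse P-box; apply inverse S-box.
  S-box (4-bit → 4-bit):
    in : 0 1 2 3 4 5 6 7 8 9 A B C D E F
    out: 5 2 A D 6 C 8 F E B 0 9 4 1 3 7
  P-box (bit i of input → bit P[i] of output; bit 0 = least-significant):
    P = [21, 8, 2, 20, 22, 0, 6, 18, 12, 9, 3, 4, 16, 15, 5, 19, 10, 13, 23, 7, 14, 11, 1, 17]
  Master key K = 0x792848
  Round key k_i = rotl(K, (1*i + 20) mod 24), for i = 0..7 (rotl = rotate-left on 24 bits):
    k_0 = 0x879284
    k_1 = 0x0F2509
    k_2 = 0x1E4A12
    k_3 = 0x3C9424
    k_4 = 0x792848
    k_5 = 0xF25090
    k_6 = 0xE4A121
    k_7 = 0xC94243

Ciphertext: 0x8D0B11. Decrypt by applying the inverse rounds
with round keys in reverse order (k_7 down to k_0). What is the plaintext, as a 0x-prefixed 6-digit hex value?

0x70F9EE

s_0 = ciphertext = 0x8D0B11
s_1 = InvRound(s_0, k_7) = 0xFAA631
s_2 = InvRound(s_1, k_6) = 0x6D6262
s_3 = InvRound(s_2, k_5) = 0x583956
s_4 = InvRound(s_3, k_4) = 0xCAD3AF
s_5 = InvRound(s_4, k_3) = 0x33A499
s_6 = InvRound(s_5, k_2) = 0xF9942D
s_7 = InvRound(s_6, k_1) = 0x644DB7
s_8 = InvRound(s_7, k_0) = 0x70F9EE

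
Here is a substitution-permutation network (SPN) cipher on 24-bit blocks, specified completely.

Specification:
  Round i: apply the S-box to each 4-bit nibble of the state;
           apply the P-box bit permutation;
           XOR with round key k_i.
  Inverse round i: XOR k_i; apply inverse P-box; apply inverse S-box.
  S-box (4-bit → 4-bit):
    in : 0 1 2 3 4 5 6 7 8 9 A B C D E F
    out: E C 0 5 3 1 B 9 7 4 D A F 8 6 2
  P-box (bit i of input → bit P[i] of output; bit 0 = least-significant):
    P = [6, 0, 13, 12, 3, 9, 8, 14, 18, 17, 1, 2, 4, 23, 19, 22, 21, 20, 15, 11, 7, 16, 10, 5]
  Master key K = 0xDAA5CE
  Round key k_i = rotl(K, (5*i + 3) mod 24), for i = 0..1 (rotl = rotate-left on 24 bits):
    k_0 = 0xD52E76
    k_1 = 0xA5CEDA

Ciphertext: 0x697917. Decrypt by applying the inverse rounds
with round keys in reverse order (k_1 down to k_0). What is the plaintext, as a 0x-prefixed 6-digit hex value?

0x77C333

s_0 = ciphertext = 0x697917
s_1 = InvRound(s_0, k_1) = 0x39078C
s_2 = InvRound(s_1, k_0) = 0x77C333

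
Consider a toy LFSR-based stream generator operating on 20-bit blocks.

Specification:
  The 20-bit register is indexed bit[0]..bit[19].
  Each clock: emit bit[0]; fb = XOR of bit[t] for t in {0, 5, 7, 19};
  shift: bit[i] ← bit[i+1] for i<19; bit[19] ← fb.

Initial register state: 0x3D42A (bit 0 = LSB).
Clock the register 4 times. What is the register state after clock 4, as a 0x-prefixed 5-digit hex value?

reg_0 = 0x3D42A
clock 1: out=0, reg = 0x9EA15
clock 2: out=1, reg = 0x4F50A
clock 3: out=0, reg = 0x27A85
clock 4: out=1, reg = 0x13D42

0x13D42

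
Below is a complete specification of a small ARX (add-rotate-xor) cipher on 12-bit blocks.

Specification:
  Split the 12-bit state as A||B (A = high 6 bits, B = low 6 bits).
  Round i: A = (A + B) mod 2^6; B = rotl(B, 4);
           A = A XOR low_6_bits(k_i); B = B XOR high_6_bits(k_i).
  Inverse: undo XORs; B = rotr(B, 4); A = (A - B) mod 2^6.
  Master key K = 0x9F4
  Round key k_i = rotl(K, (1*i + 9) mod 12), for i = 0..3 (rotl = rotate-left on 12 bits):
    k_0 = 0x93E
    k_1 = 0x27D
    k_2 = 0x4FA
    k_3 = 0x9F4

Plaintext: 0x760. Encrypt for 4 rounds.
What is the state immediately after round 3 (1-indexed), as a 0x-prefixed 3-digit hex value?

s_0 = plaintext = 0x760
s_1 = Round(s_0, k_0) = 0x0EC
s_2 = Round(s_1, k_1) = 0x482
s_3 = Round(s_2, k_2) = 0xBB3
s_4 = Round(s_3, k_3) = 0x55B

0xBB3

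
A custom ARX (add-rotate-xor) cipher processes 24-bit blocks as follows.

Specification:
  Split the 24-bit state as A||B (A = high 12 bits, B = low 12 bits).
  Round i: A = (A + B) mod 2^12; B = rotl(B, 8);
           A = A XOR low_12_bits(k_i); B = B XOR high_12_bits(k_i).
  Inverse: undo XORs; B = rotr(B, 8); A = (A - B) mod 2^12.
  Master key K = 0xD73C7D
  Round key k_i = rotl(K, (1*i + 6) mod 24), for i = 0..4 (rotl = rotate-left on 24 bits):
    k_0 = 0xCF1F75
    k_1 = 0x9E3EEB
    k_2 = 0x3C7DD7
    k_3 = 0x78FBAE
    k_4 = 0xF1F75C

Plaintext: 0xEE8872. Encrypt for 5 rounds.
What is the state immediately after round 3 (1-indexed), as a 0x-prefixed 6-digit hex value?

s_0 = plaintext = 0xEE8872
s_1 = Round(s_0, k_0) = 0x82FE76
s_2 = Round(s_1, k_1) = 0x84EF04
s_3 = Round(s_2, k_2) = 0xA85737
s_4 = Round(s_3, k_3) = 0xA120FC
s_5 = Round(s_4, k_4) = 0xC52310

0xA85737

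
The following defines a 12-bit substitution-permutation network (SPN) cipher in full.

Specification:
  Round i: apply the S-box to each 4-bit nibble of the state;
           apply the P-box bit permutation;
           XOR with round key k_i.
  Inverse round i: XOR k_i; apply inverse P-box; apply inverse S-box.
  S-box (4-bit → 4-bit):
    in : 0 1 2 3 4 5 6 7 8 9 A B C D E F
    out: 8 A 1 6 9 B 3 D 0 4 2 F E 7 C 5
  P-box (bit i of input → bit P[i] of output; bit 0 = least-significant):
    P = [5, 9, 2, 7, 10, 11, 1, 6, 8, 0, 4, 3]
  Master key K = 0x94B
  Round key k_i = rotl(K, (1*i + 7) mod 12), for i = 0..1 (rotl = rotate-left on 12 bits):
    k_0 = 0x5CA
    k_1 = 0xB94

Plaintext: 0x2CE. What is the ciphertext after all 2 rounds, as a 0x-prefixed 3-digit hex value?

s_0 = plaintext = 0x2CE
s_1 = Round(s_0, k_0) = 0xC0C
s_2 = Round(s_1, k_1) = 0x949

0x949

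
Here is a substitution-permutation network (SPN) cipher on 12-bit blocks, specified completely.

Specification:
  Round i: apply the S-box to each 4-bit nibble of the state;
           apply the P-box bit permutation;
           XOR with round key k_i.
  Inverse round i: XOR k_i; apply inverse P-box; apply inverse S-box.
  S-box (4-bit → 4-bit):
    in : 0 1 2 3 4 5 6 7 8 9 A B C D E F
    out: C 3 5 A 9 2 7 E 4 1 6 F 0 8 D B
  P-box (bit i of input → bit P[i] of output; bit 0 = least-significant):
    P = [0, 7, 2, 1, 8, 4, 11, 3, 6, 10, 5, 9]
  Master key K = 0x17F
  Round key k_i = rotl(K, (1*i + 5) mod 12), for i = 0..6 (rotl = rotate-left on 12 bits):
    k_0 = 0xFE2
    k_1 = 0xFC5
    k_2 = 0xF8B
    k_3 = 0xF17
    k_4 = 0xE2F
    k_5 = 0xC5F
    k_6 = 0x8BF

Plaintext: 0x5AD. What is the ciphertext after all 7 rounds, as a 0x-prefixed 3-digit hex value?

0xB34

s_0 = plaintext = 0x5AD
s_1 = Round(s_0, k_0) = 0x3F0
s_2 = Round(s_1, k_1) = 0x8DB
s_3 = Round(s_2, k_2) = 0xF24
s_4 = Round(s_3, k_3) = 0x054
s_5 = Round(s_4, k_4) = 0xC1C
s_6 = Round(s_5, k_5) = 0xD4F
s_7 = Round(s_6, k_6) = 0xB34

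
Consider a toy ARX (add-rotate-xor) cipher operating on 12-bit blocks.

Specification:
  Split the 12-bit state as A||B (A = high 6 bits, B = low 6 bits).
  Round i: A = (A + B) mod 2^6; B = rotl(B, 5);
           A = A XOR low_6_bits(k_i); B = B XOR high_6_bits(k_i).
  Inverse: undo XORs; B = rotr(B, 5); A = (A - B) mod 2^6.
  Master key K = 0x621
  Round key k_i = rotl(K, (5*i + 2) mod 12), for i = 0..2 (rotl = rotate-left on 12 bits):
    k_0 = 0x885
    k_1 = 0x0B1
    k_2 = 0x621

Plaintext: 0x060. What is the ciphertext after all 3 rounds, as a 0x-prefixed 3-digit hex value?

s_0 = plaintext = 0x060
s_1 = Round(s_0, k_0) = 0x932
s_2 = Round(s_1, k_1) = 0x9DB
s_3 = Round(s_2, k_2) = 0x8F5

0x8F5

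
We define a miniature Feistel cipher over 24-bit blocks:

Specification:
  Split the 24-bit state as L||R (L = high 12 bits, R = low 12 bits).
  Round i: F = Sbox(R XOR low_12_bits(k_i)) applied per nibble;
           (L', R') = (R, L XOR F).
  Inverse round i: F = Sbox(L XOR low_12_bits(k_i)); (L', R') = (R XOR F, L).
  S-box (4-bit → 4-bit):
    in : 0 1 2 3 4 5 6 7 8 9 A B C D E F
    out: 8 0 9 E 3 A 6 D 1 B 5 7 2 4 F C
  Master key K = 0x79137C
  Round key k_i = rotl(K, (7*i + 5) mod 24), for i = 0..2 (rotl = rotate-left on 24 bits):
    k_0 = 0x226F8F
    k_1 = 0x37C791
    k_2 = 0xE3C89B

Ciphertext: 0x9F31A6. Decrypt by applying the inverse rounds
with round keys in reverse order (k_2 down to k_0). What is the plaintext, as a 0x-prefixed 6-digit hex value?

s_0 = ciphertext = 0x9F31A6
s_1 = InvRound(s_0, k_2) = 0x1C79F3
s_2 = InvRound(s_1, k_1) = 0xF551C7
s_3 = InvRound(s_2, k_0) = 0x982F55

0x982F55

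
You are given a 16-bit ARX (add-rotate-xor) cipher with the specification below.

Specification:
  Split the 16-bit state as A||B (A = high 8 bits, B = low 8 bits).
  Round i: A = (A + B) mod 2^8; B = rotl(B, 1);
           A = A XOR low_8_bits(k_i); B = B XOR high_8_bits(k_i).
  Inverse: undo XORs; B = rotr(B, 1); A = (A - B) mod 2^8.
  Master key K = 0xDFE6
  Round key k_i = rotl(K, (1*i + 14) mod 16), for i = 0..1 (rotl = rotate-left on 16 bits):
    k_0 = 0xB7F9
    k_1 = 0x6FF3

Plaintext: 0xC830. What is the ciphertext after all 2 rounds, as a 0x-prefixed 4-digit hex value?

s_0 = plaintext = 0xC830
s_1 = Round(s_0, k_0) = 0x01D7
s_2 = Round(s_1, k_1) = 0x2BC0

0x2BC0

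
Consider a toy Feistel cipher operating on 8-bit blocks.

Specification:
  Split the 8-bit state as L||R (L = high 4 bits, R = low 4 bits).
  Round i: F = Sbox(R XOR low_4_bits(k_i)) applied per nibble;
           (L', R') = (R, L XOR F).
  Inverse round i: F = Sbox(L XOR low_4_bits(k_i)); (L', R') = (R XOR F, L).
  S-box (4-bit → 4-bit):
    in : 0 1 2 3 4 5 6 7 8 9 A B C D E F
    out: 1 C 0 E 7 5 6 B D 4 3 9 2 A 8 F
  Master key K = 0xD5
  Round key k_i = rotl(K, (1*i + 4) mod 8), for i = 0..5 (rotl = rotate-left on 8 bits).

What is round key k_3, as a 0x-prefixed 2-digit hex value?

0xEA

K = 0xD5
k_0 = rotl(K, (1*0+4) mod 8) = rotl(K, 4) = 0x5D
k_1 = rotl(K, (1*1+4) mod 8) = rotl(K, 5) = 0xBA
k_2 = rotl(K, (1*2+4) mod 8) = rotl(K, 6) = 0x75
k_3 = rotl(K, (1*3+4) mod 8) = rotl(K, 7) = 0xEA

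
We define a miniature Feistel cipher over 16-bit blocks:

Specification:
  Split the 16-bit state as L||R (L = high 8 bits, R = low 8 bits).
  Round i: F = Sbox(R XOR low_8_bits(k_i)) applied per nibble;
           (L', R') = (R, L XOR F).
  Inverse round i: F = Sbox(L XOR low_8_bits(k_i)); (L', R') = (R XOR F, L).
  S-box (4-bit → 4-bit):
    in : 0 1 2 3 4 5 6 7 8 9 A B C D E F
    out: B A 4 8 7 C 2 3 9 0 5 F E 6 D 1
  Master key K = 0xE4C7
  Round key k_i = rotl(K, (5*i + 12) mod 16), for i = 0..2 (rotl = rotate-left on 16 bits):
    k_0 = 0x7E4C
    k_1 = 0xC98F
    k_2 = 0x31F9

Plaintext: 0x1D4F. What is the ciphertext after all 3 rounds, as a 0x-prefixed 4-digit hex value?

0x0ABD

s_0 = plaintext = 0x1D4F
s_1 = Round(s_0, k_0) = 0x4FA5
s_2 = Round(s_1, k_1) = 0xA50A
s_3 = Round(s_2, k_2) = 0x0ABD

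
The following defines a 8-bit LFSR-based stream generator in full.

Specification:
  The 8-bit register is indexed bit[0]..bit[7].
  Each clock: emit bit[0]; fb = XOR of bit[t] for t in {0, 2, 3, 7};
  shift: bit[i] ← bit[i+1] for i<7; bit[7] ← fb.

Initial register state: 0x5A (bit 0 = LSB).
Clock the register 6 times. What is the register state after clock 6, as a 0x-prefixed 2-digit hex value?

0x75

reg_0 = 0x5A
clock 1: out=0, reg = 0xAD
clock 2: out=1, reg = 0x56
clock 3: out=0, reg = 0xAB
clock 4: out=1, reg = 0xD5
clock 5: out=1, reg = 0xEA
clock 6: out=0, reg = 0x75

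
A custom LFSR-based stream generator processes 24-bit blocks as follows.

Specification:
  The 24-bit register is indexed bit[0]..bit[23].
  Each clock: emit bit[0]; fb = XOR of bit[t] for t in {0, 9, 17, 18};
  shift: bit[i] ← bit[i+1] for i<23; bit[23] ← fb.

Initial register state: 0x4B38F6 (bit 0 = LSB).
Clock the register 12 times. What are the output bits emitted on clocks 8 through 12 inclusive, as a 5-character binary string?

10001

reg_0 = 0x4B38F6
clock 1: out=0, reg = 0xA59C7B
clock 2: out=1, reg = 0x52CE3D
clock 3: out=1, reg = 0xA9671E
clock 4: out=0, reg = 0xD4B38F
clock 5: out=1, reg = 0xEA59C7
clock 6: out=1, reg = 0x752CE3
clock 7: out=1, reg = 0x3A9671
clock 8: out=1, reg = 0x9D4B38
clock 9: out=0, reg = 0x4EA59C
clock 10: out=0, reg = 0x2752CE
clock 11: out=0, reg = 0x93A967
clock 12: out=1, reg = 0x49D4B3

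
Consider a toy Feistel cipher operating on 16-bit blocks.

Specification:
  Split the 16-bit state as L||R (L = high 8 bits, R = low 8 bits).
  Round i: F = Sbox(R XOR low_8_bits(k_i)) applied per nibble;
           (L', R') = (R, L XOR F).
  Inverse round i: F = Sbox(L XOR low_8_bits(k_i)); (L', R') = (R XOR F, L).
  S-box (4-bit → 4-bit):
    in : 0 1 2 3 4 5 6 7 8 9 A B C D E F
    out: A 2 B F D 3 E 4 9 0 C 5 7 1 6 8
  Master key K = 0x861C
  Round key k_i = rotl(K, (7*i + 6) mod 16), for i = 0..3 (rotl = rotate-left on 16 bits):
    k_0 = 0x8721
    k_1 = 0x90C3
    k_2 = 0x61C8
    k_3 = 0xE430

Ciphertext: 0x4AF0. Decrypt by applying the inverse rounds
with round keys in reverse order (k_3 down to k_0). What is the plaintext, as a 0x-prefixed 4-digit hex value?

0x6DC1

s_0 = ciphertext = 0x4AF0
s_1 = InvRound(s_0, k_3) = 0xBC4A
s_2 = InvRound(s_1, k_2) = 0x07BC
s_3 = InvRound(s_2, k_1) = 0xC107
s_4 = InvRound(s_3, k_0) = 0x6DC1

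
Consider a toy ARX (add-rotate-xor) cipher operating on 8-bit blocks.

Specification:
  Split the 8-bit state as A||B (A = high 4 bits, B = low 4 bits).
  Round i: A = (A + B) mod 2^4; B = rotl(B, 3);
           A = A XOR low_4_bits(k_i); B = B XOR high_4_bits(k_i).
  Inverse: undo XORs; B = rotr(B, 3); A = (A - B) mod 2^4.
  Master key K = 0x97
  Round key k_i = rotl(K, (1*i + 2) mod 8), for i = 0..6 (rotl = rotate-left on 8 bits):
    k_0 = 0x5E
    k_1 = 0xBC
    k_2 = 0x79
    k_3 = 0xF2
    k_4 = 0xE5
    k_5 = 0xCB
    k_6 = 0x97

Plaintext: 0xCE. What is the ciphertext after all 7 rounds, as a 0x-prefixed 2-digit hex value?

s_0 = plaintext = 0xCE
s_1 = Round(s_0, k_0) = 0x42
s_2 = Round(s_1, k_1) = 0xAA
s_3 = Round(s_2, k_2) = 0xD2
s_4 = Round(s_3, k_3) = 0xDE
s_5 = Round(s_4, k_4) = 0xE9
s_6 = Round(s_5, k_5) = 0xC0
s_7 = Round(s_6, k_6) = 0xB9

0xB9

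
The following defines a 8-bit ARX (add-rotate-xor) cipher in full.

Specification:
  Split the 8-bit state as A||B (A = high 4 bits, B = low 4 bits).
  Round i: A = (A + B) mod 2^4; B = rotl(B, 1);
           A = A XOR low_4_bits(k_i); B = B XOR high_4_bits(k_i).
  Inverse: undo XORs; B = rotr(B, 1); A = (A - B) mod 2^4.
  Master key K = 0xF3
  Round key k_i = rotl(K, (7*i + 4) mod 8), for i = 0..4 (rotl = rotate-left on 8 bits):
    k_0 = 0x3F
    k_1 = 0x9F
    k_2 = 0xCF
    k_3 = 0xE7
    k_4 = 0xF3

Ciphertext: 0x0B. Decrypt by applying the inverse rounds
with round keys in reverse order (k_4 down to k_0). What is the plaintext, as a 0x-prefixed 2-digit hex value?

0x6A

s_0 = ciphertext = 0x0B
s_1 = InvRound(s_0, k_4) = 0x12
s_2 = InvRound(s_1, k_3) = 0x06
s_3 = InvRound(s_2, k_2) = 0xA5
s_4 = InvRound(s_3, k_1) = 0xF6
s_5 = InvRound(s_4, k_0) = 0x6A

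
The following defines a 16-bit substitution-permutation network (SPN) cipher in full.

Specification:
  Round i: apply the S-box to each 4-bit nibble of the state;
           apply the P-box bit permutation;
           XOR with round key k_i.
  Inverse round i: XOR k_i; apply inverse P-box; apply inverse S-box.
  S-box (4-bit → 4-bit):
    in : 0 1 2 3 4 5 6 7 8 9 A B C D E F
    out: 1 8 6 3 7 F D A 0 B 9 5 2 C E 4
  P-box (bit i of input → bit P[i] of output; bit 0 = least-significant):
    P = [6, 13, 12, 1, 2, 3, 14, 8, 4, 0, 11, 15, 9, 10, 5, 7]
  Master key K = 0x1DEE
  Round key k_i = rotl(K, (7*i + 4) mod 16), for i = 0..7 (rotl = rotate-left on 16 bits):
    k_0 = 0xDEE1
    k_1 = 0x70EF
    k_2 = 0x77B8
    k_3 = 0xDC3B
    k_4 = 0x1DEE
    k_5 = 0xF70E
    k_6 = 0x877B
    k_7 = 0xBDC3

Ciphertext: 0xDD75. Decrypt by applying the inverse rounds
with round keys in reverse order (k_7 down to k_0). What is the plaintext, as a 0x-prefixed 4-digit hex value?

s_0 = ciphertext = 0xDD75
s_1 = InvRound(s_0, k_7) = 0xD0B7
s_2 = InvRound(s_1, k_6) = 0x985B
s_3 = InvRound(s_2, k_5) = 0x3463
s_4 = InvRound(s_3, k_4) = 0x129C
s_5 = InvRound(s_4, k_3) = 0x5EB1
s_6 = InvRound(s_5, k_2) = 0x827C
s_7 = InvRound(s_6, k_1) = 0xA9FE
s_8 = InvRound(s_7, k_0) = 0x335E

0x335E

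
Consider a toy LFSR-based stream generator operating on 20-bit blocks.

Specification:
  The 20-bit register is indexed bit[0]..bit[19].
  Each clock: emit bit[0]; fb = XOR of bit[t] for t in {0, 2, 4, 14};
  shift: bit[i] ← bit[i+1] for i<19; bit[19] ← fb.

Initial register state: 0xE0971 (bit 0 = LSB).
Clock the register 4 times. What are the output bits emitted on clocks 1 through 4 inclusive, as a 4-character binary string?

reg_0 = 0xE0971
clock 1: out=1, reg = 0x704B8
clock 2: out=0, reg = 0xB825C
clock 3: out=0, reg = 0x5C12E
clock 4: out=0, reg = 0x2E097

1000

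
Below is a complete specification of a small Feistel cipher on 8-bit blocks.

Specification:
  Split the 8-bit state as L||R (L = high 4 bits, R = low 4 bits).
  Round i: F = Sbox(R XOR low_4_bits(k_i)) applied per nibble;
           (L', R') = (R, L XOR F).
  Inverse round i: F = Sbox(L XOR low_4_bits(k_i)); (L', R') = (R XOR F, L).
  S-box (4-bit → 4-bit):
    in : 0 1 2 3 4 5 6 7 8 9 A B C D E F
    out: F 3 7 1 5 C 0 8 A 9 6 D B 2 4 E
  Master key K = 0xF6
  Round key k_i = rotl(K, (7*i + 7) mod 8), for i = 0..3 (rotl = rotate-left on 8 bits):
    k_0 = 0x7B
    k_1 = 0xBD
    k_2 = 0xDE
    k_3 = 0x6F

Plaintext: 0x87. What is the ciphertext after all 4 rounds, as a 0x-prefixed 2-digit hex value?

s_0 = plaintext = 0x87
s_1 = Round(s_0, k_0) = 0x73
s_2 = Round(s_1, k_1) = 0x33
s_3 = Round(s_2, k_2) = 0x31
s_4 = Round(s_3, k_3) = 0x17

0x17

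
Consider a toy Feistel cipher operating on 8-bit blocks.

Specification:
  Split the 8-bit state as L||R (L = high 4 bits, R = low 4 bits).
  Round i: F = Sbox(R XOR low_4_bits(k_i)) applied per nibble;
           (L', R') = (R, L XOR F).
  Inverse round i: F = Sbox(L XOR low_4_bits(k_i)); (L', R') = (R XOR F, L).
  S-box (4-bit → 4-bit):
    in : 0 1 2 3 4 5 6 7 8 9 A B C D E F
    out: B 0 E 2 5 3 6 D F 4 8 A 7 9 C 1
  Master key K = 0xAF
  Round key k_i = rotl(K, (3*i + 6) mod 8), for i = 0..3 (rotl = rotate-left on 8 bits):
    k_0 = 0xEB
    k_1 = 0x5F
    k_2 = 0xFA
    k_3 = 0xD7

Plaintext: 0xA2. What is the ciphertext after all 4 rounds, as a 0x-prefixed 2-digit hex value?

0x14

s_0 = plaintext = 0xA2
s_1 = Round(s_0, k_0) = 0x2E
s_2 = Round(s_1, k_1) = 0xE2
s_3 = Round(s_2, k_2) = 0x21
s_4 = Round(s_3, k_3) = 0x14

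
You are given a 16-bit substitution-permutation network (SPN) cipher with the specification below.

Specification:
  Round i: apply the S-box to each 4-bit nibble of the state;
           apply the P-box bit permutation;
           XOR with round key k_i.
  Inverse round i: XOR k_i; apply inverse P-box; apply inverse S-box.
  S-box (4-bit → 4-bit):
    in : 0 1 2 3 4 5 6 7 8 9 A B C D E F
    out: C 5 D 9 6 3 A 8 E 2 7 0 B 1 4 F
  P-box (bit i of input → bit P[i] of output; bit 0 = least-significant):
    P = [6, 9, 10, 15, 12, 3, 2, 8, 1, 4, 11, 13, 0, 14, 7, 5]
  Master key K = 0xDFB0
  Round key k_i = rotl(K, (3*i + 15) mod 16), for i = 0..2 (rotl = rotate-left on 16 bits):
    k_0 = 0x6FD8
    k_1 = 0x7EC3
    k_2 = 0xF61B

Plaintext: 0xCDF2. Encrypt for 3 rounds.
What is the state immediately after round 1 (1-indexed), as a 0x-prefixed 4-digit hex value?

s_0 = plaintext = 0xCDF2
s_1 = Round(s_0, k_0) = 0xBAB7
s_2 = Round(s_1, k_1) = 0xF6D1
s_3 = Round(s_2, k_2) = 0x82EA

0xBAB7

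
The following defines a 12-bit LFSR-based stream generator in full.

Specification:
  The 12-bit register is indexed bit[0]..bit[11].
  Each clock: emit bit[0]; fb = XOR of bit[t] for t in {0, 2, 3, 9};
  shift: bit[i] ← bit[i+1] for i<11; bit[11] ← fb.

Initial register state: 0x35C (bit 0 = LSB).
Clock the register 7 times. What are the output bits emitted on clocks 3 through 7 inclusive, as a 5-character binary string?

11101

reg_0 = 0x35C
clock 1: out=0, reg = 0x9AE
clock 2: out=0, reg = 0x4D7
clock 3: out=1, reg = 0x26B
clock 4: out=1, reg = 0x935
clock 5: out=1, reg = 0x49A
clock 6: out=0, reg = 0xA4D
clock 7: out=1, reg = 0x526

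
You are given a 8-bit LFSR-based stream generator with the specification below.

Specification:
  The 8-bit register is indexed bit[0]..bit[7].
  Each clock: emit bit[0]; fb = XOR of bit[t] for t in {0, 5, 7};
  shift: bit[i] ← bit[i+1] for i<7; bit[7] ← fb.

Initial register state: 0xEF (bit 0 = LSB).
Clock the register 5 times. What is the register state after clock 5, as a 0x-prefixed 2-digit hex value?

0x7F

reg_0 = 0xEF
clock 1: out=1, reg = 0xF7
clock 2: out=1, reg = 0xFB
clock 3: out=1, reg = 0xFD
clock 4: out=1, reg = 0xFE
clock 5: out=0, reg = 0x7F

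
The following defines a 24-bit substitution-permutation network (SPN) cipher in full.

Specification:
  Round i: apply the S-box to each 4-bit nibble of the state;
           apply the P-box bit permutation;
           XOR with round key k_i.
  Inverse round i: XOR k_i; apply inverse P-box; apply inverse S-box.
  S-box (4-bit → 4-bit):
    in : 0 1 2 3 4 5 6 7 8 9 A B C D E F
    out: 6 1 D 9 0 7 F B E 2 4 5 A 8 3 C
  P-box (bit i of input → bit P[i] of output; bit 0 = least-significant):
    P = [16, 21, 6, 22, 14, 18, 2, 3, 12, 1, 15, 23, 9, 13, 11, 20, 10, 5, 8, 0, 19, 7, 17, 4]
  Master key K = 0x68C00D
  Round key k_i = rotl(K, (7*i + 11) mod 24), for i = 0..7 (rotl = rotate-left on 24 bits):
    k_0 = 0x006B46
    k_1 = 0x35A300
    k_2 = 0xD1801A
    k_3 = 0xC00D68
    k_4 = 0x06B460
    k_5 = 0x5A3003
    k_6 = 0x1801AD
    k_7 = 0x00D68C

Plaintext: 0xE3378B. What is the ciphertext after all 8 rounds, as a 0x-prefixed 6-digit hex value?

0x162EEA

s_0 = plaintext = 0xE3378B
s_1 = Round(s_0, k_0) = 0x9D7D89
s_2 = Round(s_1, k_1) = 0x81818D
s_3 = Round(s_2, k_2) = 0x87BC86
s_4 = Round(s_3, k_3) = 0x270397
s_5 = Round(s_4, k_4) = 0xE98851
s_6 = Round(s_5, k_5) = 0xC7D8A5
s_7 = Round(s_6, k_6) = 0xA9855A
s_8 = Round(s_7, k_7) = 0x162EEA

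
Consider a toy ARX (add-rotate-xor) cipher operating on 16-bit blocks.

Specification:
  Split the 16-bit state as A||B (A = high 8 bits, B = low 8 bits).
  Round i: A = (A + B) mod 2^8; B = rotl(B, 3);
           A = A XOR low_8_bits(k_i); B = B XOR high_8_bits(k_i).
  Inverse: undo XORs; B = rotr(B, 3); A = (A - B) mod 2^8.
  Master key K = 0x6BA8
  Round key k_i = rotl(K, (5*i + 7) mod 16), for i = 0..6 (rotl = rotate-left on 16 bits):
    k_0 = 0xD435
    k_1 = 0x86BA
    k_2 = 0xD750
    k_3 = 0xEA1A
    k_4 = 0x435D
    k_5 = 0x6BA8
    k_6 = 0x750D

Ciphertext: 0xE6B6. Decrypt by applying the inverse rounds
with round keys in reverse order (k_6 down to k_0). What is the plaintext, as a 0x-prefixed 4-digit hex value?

0xB087

s_0 = ciphertext = 0xE6B6
s_1 = InvRound(s_0, k_6) = 0x7378
s_2 = InvRound(s_1, k_5) = 0x7962
s_3 = InvRound(s_2, k_4) = 0x0024
s_4 = InvRound(s_3, k_3) = 0x41D9
s_5 = InvRound(s_4, k_2) = 0x50C1
s_6 = InvRound(s_5, k_1) = 0x02E8
s_7 = InvRound(s_6, k_0) = 0xB087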